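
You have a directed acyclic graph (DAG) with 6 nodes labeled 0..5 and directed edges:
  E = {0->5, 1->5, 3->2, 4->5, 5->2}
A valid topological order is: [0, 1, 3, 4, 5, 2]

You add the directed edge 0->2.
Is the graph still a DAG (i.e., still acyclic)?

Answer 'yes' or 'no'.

Answer: yes

Derivation:
Given toposort: [0, 1, 3, 4, 5, 2]
Position of 0: index 0; position of 2: index 5
New edge 0->2: forward
Forward edge: respects the existing order. Still a DAG, same toposort still valid.
Still a DAG? yes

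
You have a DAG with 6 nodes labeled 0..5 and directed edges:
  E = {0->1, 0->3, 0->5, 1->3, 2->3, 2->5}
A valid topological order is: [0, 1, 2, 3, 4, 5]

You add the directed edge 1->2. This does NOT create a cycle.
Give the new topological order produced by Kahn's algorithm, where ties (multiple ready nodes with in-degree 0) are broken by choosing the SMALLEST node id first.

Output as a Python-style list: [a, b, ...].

Answer: [0, 1, 2, 3, 4, 5]

Derivation:
Old toposort: [0, 1, 2, 3, 4, 5]
Added edge: 1->2
Position of 1 (1) < position of 2 (2). Old order still valid.
Run Kahn's algorithm (break ties by smallest node id):
  initial in-degrees: [0, 1, 1, 3, 0, 2]
  ready (indeg=0): [0, 4]
  pop 0: indeg[1]->0; indeg[3]->2; indeg[5]->1 | ready=[1, 4] | order so far=[0]
  pop 1: indeg[2]->0; indeg[3]->1 | ready=[2, 4] | order so far=[0, 1]
  pop 2: indeg[3]->0; indeg[5]->0 | ready=[3, 4, 5] | order so far=[0, 1, 2]
  pop 3: no out-edges | ready=[4, 5] | order so far=[0, 1, 2, 3]
  pop 4: no out-edges | ready=[5] | order so far=[0, 1, 2, 3, 4]
  pop 5: no out-edges | ready=[] | order so far=[0, 1, 2, 3, 4, 5]
  Result: [0, 1, 2, 3, 4, 5]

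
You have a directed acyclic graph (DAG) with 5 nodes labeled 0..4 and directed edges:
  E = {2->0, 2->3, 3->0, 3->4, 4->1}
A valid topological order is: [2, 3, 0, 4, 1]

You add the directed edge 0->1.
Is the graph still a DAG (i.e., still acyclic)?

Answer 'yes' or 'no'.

Answer: yes

Derivation:
Given toposort: [2, 3, 0, 4, 1]
Position of 0: index 2; position of 1: index 4
New edge 0->1: forward
Forward edge: respects the existing order. Still a DAG, same toposort still valid.
Still a DAG? yes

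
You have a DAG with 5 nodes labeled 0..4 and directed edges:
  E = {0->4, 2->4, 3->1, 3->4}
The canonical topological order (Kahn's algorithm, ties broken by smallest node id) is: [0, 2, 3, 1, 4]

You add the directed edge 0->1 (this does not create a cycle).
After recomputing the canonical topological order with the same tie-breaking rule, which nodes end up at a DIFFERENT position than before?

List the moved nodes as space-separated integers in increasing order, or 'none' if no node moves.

Answer: none

Derivation:
Old toposort: [0, 2, 3, 1, 4]
Added edge 0->1
Recompute Kahn (smallest-id tiebreak):
  initial in-degrees: [0, 2, 0, 0, 3]
  ready (indeg=0): [0, 2, 3]
  pop 0: indeg[1]->1; indeg[4]->2 | ready=[2, 3] | order so far=[0]
  pop 2: indeg[4]->1 | ready=[3] | order so far=[0, 2]
  pop 3: indeg[1]->0; indeg[4]->0 | ready=[1, 4] | order so far=[0, 2, 3]
  pop 1: no out-edges | ready=[4] | order so far=[0, 2, 3, 1]
  pop 4: no out-edges | ready=[] | order so far=[0, 2, 3, 1, 4]
New canonical toposort: [0, 2, 3, 1, 4]
Compare positions:
  Node 0: index 0 -> 0 (same)
  Node 1: index 3 -> 3 (same)
  Node 2: index 1 -> 1 (same)
  Node 3: index 2 -> 2 (same)
  Node 4: index 4 -> 4 (same)
Nodes that changed position: none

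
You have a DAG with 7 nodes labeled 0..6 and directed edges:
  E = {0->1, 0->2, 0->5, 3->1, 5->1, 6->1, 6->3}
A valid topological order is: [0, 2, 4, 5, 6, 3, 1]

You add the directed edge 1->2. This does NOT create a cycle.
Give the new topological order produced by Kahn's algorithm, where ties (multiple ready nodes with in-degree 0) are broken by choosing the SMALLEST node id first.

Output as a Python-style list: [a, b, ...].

Answer: [0, 4, 5, 6, 3, 1, 2]

Derivation:
Old toposort: [0, 2, 4, 5, 6, 3, 1]
Added edge: 1->2
Position of 1 (6) > position of 2 (1). Must reorder: 1 must now come before 2.
Run Kahn's algorithm (break ties by smallest node id):
  initial in-degrees: [0, 4, 2, 1, 0, 1, 0]
  ready (indeg=0): [0, 4, 6]
  pop 0: indeg[1]->3; indeg[2]->1; indeg[5]->0 | ready=[4, 5, 6] | order so far=[0]
  pop 4: no out-edges | ready=[5, 6] | order so far=[0, 4]
  pop 5: indeg[1]->2 | ready=[6] | order so far=[0, 4, 5]
  pop 6: indeg[1]->1; indeg[3]->0 | ready=[3] | order so far=[0, 4, 5, 6]
  pop 3: indeg[1]->0 | ready=[1] | order so far=[0, 4, 5, 6, 3]
  pop 1: indeg[2]->0 | ready=[2] | order so far=[0, 4, 5, 6, 3, 1]
  pop 2: no out-edges | ready=[] | order so far=[0, 4, 5, 6, 3, 1, 2]
  Result: [0, 4, 5, 6, 3, 1, 2]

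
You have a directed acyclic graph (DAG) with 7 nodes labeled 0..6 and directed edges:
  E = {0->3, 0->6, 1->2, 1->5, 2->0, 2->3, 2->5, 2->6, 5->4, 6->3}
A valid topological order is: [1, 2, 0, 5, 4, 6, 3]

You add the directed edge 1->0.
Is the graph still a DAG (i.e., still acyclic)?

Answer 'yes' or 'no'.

Answer: yes

Derivation:
Given toposort: [1, 2, 0, 5, 4, 6, 3]
Position of 1: index 0; position of 0: index 2
New edge 1->0: forward
Forward edge: respects the existing order. Still a DAG, same toposort still valid.
Still a DAG? yes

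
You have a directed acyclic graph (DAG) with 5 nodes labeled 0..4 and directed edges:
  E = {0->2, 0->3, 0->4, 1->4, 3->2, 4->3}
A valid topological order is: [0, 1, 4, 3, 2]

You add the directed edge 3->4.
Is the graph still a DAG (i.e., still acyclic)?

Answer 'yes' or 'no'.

Given toposort: [0, 1, 4, 3, 2]
Position of 3: index 3; position of 4: index 2
New edge 3->4: backward (u after v in old order)
Backward edge: old toposort is now invalid. Check if this creates a cycle.
Does 4 already reach 3? Reachable from 4: [2, 3, 4]. YES -> cycle!
Still a DAG? no

Answer: no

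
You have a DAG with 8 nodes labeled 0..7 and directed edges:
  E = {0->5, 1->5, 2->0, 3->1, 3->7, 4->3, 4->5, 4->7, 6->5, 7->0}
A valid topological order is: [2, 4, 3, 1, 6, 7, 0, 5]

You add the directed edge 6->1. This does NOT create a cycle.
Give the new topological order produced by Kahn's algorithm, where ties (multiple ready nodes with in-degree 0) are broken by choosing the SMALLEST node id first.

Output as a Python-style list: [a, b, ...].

Answer: [2, 4, 3, 6, 1, 7, 0, 5]

Derivation:
Old toposort: [2, 4, 3, 1, 6, 7, 0, 5]
Added edge: 6->1
Position of 6 (4) > position of 1 (3). Must reorder: 6 must now come before 1.
Run Kahn's algorithm (break ties by smallest node id):
  initial in-degrees: [2, 2, 0, 1, 0, 4, 0, 2]
  ready (indeg=0): [2, 4, 6]
  pop 2: indeg[0]->1 | ready=[4, 6] | order so far=[2]
  pop 4: indeg[3]->0; indeg[5]->3; indeg[7]->1 | ready=[3, 6] | order so far=[2, 4]
  pop 3: indeg[1]->1; indeg[7]->0 | ready=[6, 7] | order so far=[2, 4, 3]
  pop 6: indeg[1]->0; indeg[5]->2 | ready=[1, 7] | order so far=[2, 4, 3, 6]
  pop 1: indeg[5]->1 | ready=[7] | order so far=[2, 4, 3, 6, 1]
  pop 7: indeg[0]->0 | ready=[0] | order so far=[2, 4, 3, 6, 1, 7]
  pop 0: indeg[5]->0 | ready=[5] | order so far=[2, 4, 3, 6, 1, 7, 0]
  pop 5: no out-edges | ready=[] | order so far=[2, 4, 3, 6, 1, 7, 0, 5]
  Result: [2, 4, 3, 6, 1, 7, 0, 5]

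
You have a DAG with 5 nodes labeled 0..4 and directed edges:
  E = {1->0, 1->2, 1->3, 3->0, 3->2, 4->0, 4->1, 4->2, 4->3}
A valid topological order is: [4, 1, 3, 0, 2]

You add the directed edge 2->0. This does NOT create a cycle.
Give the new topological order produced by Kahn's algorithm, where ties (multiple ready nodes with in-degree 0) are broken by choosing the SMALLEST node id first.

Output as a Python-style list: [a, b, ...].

Old toposort: [4, 1, 3, 0, 2]
Added edge: 2->0
Position of 2 (4) > position of 0 (3). Must reorder: 2 must now come before 0.
Run Kahn's algorithm (break ties by smallest node id):
  initial in-degrees: [4, 1, 3, 2, 0]
  ready (indeg=0): [4]
  pop 4: indeg[0]->3; indeg[1]->0; indeg[2]->2; indeg[3]->1 | ready=[1] | order so far=[4]
  pop 1: indeg[0]->2; indeg[2]->1; indeg[3]->0 | ready=[3] | order so far=[4, 1]
  pop 3: indeg[0]->1; indeg[2]->0 | ready=[2] | order so far=[4, 1, 3]
  pop 2: indeg[0]->0 | ready=[0] | order so far=[4, 1, 3, 2]
  pop 0: no out-edges | ready=[] | order so far=[4, 1, 3, 2, 0]
  Result: [4, 1, 3, 2, 0]

Answer: [4, 1, 3, 2, 0]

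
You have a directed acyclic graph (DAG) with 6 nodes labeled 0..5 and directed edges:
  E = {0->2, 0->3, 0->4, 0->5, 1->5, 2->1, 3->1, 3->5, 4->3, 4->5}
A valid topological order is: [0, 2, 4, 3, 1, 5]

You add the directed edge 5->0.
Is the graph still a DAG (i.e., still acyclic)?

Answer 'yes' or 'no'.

Answer: no

Derivation:
Given toposort: [0, 2, 4, 3, 1, 5]
Position of 5: index 5; position of 0: index 0
New edge 5->0: backward (u after v in old order)
Backward edge: old toposort is now invalid. Check if this creates a cycle.
Does 0 already reach 5? Reachable from 0: [0, 1, 2, 3, 4, 5]. YES -> cycle!
Still a DAG? no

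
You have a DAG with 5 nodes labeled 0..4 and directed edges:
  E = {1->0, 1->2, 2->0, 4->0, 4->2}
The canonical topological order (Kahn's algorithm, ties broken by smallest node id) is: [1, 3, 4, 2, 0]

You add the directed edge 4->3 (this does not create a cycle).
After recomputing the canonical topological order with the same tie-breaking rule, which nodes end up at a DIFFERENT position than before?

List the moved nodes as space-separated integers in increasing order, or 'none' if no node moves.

Answer: 0 2 3 4

Derivation:
Old toposort: [1, 3, 4, 2, 0]
Added edge 4->3
Recompute Kahn (smallest-id tiebreak):
  initial in-degrees: [3, 0, 2, 1, 0]
  ready (indeg=0): [1, 4]
  pop 1: indeg[0]->2; indeg[2]->1 | ready=[4] | order so far=[1]
  pop 4: indeg[0]->1; indeg[2]->0; indeg[3]->0 | ready=[2, 3] | order so far=[1, 4]
  pop 2: indeg[0]->0 | ready=[0, 3] | order so far=[1, 4, 2]
  pop 0: no out-edges | ready=[3] | order so far=[1, 4, 2, 0]
  pop 3: no out-edges | ready=[] | order so far=[1, 4, 2, 0, 3]
New canonical toposort: [1, 4, 2, 0, 3]
Compare positions:
  Node 0: index 4 -> 3 (moved)
  Node 1: index 0 -> 0 (same)
  Node 2: index 3 -> 2 (moved)
  Node 3: index 1 -> 4 (moved)
  Node 4: index 2 -> 1 (moved)
Nodes that changed position: 0 2 3 4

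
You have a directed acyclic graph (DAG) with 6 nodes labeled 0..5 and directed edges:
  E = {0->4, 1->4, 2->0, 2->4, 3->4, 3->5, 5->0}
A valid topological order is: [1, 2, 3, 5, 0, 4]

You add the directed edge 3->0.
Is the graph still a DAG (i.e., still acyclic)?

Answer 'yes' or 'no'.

Answer: yes

Derivation:
Given toposort: [1, 2, 3, 5, 0, 4]
Position of 3: index 2; position of 0: index 4
New edge 3->0: forward
Forward edge: respects the existing order. Still a DAG, same toposort still valid.
Still a DAG? yes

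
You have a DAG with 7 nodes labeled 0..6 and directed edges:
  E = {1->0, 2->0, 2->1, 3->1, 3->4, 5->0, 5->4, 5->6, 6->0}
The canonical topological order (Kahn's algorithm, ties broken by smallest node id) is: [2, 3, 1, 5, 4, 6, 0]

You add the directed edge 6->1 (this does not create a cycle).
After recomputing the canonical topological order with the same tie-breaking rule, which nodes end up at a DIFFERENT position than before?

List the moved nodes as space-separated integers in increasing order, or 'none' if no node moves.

Old toposort: [2, 3, 1, 5, 4, 6, 0]
Added edge 6->1
Recompute Kahn (smallest-id tiebreak):
  initial in-degrees: [4, 3, 0, 0, 2, 0, 1]
  ready (indeg=0): [2, 3, 5]
  pop 2: indeg[0]->3; indeg[1]->2 | ready=[3, 5] | order so far=[2]
  pop 3: indeg[1]->1; indeg[4]->1 | ready=[5] | order so far=[2, 3]
  pop 5: indeg[0]->2; indeg[4]->0; indeg[6]->0 | ready=[4, 6] | order so far=[2, 3, 5]
  pop 4: no out-edges | ready=[6] | order so far=[2, 3, 5, 4]
  pop 6: indeg[0]->1; indeg[1]->0 | ready=[1] | order so far=[2, 3, 5, 4, 6]
  pop 1: indeg[0]->0 | ready=[0] | order so far=[2, 3, 5, 4, 6, 1]
  pop 0: no out-edges | ready=[] | order so far=[2, 3, 5, 4, 6, 1, 0]
New canonical toposort: [2, 3, 5, 4, 6, 1, 0]
Compare positions:
  Node 0: index 6 -> 6 (same)
  Node 1: index 2 -> 5 (moved)
  Node 2: index 0 -> 0 (same)
  Node 3: index 1 -> 1 (same)
  Node 4: index 4 -> 3 (moved)
  Node 5: index 3 -> 2 (moved)
  Node 6: index 5 -> 4 (moved)
Nodes that changed position: 1 4 5 6

Answer: 1 4 5 6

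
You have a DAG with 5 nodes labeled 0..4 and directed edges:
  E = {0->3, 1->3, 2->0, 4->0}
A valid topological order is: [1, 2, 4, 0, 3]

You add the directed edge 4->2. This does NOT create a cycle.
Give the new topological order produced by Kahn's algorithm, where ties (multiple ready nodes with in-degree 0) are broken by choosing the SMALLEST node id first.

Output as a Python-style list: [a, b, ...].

Old toposort: [1, 2, 4, 0, 3]
Added edge: 4->2
Position of 4 (2) > position of 2 (1). Must reorder: 4 must now come before 2.
Run Kahn's algorithm (break ties by smallest node id):
  initial in-degrees: [2, 0, 1, 2, 0]
  ready (indeg=0): [1, 4]
  pop 1: indeg[3]->1 | ready=[4] | order so far=[1]
  pop 4: indeg[0]->1; indeg[2]->0 | ready=[2] | order so far=[1, 4]
  pop 2: indeg[0]->0 | ready=[0] | order so far=[1, 4, 2]
  pop 0: indeg[3]->0 | ready=[3] | order so far=[1, 4, 2, 0]
  pop 3: no out-edges | ready=[] | order so far=[1, 4, 2, 0, 3]
  Result: [1, 4, 2, 0, 3]

Answer: [1, 4, 2, 0, 3]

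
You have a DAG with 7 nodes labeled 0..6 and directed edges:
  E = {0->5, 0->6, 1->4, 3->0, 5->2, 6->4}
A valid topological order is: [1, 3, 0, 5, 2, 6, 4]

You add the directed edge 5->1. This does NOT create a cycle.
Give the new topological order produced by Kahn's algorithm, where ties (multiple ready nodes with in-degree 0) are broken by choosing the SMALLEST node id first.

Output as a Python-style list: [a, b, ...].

Answer: [3, 0, 5, 1, 2, 6, 4]

Derivation:
Old toposort: [1, 3, 0, 5, 2, 6, 4]
Added edge: 5->1
Position of 5 (3) > position of 1 (0). Must reorder: 5 must now come before 1.
Run Kahn's algorithm (break ties by smallest node id):
  initial in-degrees: [1, 1, 1, 0, 2, 1, 1]
  ready (indeg=0): [3]
  pop 3: indeg[0]->0 | ready=[0] | order so far=[3]
  pop 0: indeg[5]->0; indeg[6]->0 | ready=[5, 6] | order so far=[3, 0]
  pop 5: indeg[1]->0; indeg[2]->0 | ready=[1, 2, 6] | order so far=[3, 0, 5]
  pop 1: indeg[4]->1 | ready=[2, 6] | order so far=[3, 0, 5, 1]
  pop 2: no out-edges | ready=[6] | order so far=[3, 0, 5, 1, 2]
  pop 6: indeg[4]->0 | ready=[4] | order so far=[3, 0, 5, 1, 2, 6]
  pop 4: no out-edges | ready=[] | order so far=[3, 0, 5, 1, 2, 6, 4]
  Result: [3, 0, 5, 1, 2, 6, 4]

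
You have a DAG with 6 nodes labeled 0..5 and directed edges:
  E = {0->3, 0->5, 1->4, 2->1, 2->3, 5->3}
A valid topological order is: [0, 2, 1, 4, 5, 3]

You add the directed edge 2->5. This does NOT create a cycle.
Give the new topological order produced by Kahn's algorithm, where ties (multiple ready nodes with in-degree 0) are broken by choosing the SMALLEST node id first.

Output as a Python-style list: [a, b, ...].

Answer: [0, 2, 1, 4, 5, 3]

Derivation:
Old toposort: [0, 2, 1, 4, 5, 3]
Added edge: 2->5
Position of 2 (1) < position of 5 (4). Old order still valid.
Run Kahn's algorithm (break ties by smallest node id):
  initial in-degrees: [0, 1, 0, 3, 1, 2]
  ready (indeg=0): [0, 2]
  pop 0: indeg[3]->2; indeg[5]->1 | ready=[2] | order so far=[0]
  pop 2: indeg[1]->0; indeg[3]->1; indeg[5]->0 | ready=[1, 5] | order so far=[0, 2]
  pop 1: indeg[4]->0 | ready=[4, 5] | order so far=[0, 2, 1]
  pop 4: no out-edges | ready=[5] | order so far=[0, 2, 1, 4]
  pop 5: indeg[3]->0 | ready=[3] | order so far=[0, 2, 1, 4, 5]
  pop 3: no out-edges | ready=[] | order so far=[0, 2, 1, 4, 5, 3]
  Result: [0, 2, 1, 4, 5, 3]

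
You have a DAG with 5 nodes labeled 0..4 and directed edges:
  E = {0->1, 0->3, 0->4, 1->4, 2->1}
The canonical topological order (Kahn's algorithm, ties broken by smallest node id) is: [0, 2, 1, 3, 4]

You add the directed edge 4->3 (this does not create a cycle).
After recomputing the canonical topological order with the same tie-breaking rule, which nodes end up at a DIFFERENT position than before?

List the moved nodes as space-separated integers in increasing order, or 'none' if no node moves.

Answer: 3 4

Derivation:
Old toposort: [0, 2, 1, 3, 4]
Added edge 4->3
Recompute Kahn (smallest-id tiebreak):
  initial in-degrees: [0, 2, 0, 2, 2]
  ready (indeg=0): [0, 2]
  pop 0: indeg[1]->1; indeg[3]->1; indeg[4]->1 | ready=[2] | order so far=[0]
  pop 2: indeg[1]->0 | ready=[1] | order so far=[0, 2]
  pop 1: indeg[4]->0 | ready=[4] | order so far=[0, 2, 1]
  pop 4: indeg[3]->0 | ready=[3] | order so far=[0, 2, 1, 4]
  pop 3: no out-edges | ready=[] | order so far=[0, 2, 1, 4, 3]
New canonical toposort: [0, 2, 1, 4, 3]
Compare positions:
  Node 0: index 0 -> 0 (same)
  Node 1: index 2 -> 2 (same)
  Node 2: index 1 -> 1 (same)
  Node 3: index 3 -> 4 (moved)
  Node 4: index 4 -> 3 (moved)
Nodes that changed position: 3 4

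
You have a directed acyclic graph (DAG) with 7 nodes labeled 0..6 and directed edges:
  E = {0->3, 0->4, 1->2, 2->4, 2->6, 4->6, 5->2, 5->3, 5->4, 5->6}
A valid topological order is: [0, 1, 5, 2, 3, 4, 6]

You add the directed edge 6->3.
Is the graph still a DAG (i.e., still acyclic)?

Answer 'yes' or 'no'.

Given toposort: [0, 1, 5, 2, 3, 4, 6]
Position of 6: index 6; position of 3: index 4
New edge 6->3: backward (u after v in old order)
Backward edge: old toposort is now invalid. Check if this creates a cycle.
Does 3 already reach 6? Reachable from 3: [3]. NO -> still a DAG (reorder needed).
Still a DAG? yes

Answer: yes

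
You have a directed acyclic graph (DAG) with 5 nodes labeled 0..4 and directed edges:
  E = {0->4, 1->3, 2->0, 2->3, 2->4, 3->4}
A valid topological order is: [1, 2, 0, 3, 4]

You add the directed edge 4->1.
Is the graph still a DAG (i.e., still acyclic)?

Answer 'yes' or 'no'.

Given toposort: [1, 2, 0, 3, 4]
Position of 4: index 4; position of 1: index 0
New edge 4->1: backward (u after v in old order)
Backward edge: old toposort is now invalid. Check if this creates a cycle.
Does 1 already reach 4? Reachable from 1: [1, 3, 4]. YES -> cycle!
Still a DAG? no

Answer: no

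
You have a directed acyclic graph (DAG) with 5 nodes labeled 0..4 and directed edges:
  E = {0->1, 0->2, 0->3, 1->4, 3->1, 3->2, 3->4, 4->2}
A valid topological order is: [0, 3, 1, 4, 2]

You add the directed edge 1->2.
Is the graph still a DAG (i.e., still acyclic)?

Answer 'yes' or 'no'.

Given toposort: [0, 3, 1, 4, 2]
Position of 1: index 2; position of 2: index 4
New edge 1->2: forward
Forward edge: respects the existing order. Still a DAG, same toposort still valid.
Still a DAG? yes

Answer: yes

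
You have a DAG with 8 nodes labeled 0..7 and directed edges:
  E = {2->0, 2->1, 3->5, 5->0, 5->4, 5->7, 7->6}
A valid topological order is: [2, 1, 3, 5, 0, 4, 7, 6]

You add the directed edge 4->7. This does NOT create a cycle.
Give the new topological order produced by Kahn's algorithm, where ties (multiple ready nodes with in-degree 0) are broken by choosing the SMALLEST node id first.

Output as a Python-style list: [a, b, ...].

Old toposort: [2, 1, 3, 5, 0, 4, 7, 6]
Added edge: 4->7
Position of 4 (5) < position of 7 (6). Old order still valid.
Run Kahn's algorithm (break ties by smallest node id):
  initial in-degrees: [2, 1, 0, 0, 1, 1, 1, 2]
  ready (indeg=0): [2, 3]
  pop 2: indeg[0]->1; indeg[1]->0 | ready=[1, 3] | order so far=[2]
  pop 1: no out-edges | ready=[3] | order so far=[2, 1]
  pop 3: indeg[5]->0 | ready=[5] | order so far=[2, 1, 3]
  pop 5: indeg[0]->0; indeg[4]->0; indeg[7]->1 | ready=[0, 4] | order so far=[2, 1, 3, 5]
  pop 0: no out-edges | ready=[4] | order so far=[2, 1, 3, 5, 0]
  pop 4: indeg[7]->0 | ready=[7] | order so far=[2, 1, 3, 5, 0, 4]
  pop 7: indeg[6]->0 | ready=[6] | order so far=[2, 1, 3, 5, 0, 4, 7]
  pop 6: no out-edges | ready=[] | order so far=[2, 1, 3, 5, 0, 4, 7, 6]
  Result: [2, 1, 3, 5, 0, 4, 7, 6]

Answer: [2, 1, 3, 5, 0, 4, 7, 6]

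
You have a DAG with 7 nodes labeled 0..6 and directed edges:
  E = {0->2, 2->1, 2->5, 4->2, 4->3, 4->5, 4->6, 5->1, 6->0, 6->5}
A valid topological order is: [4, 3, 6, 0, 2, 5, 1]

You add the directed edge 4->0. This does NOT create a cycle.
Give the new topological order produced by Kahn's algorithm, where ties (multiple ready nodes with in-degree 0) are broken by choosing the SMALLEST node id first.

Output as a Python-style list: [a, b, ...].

Old toposort: [4, 3, 6, 0, 2, 5, 1]
Added edge: 4->0
Position of 4 (0) < position of 0 (3). Old order still valid.
Run Kahn's algorithm (break ties by smallest node id):
  initial in-degrees: [2, 2, 2, 1, 0, 3, 1]
  ready (indeg=0): [4]
  pop 4: indeg[0]->1; indeg[2]->1; indeg[3]->0; indeg[5]->2; indeg[6]->0 | ready=[3, 6] | order so far=[4]
  pop 3: no out-edges | ready=[6] | order so far=[4, 3]
  pop 6: indeg[0]->0; indeg[5]->1 | ready=[0] | order so far=[4, 3, 6]
  pop 0: indeg[2]->0 | ready=[2] | order so far=[4, 3, 6, 0]
  pop 2: indeg[1]->1; indeg[5]->0 | ready=[5] | order so far=[4, 3, 6, 0, 2]
  pop 5: indeg[1]->0 | ready=[1] | order so far=[4, 3, 6, 0, 2, 5]
  pop 1: no out-edges | ready=[] | order so far=[4, 3, 6, 0, 2, 5, 1]
  Result: [4, 3, 6, 0, 2, 5, 1]

Answer: [4, 3, 6, 0, 2, 5, 1]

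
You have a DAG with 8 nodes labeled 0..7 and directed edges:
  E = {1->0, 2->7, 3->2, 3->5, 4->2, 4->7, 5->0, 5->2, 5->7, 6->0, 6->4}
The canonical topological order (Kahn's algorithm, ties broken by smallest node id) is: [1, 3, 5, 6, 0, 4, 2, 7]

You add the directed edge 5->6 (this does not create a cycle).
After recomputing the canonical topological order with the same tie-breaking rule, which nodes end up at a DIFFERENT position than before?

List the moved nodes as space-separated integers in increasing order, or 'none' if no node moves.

Old toposort: [1, 3, 5, 6, 0, 4, 2, 7]
Added edge 5->6
Recompute Kahn (smallest-id tiebreak):
  initial in-degrees: [3, 0, 3, 0, 1, 1, 1, 3]
  ready (indeg=0): [1, 3]
  pop 1: indeg[0]->2 | ready=[3] | order so far=[1]
  pop 3: indeg[2]->2; indeg[5]->0 | ready=[5] | order so far=[1, 3]
  pop 5: indeg[0]->1; indeg[2]->1; indeg[6]->0; indeg[7]->2 | ready=[6] | order so far=[1, 3, 5]
  pop 6: indeg[0]->0; indeg[4]->0 | ready=[0, 4] | order so far=[1, 3, 5, 6]
  pop 0: no out-edges | ready=[4] | order so far=[1, 3, 5, 6, 0]
  pop 4: indeg[2]->0; indeg[7]->1 | ready=[2] | order so far=[1, 3, 5, 6, 0, 4]
  pop 2: indeg[7]->0 | ready=[7] | order so far=[1, 3, 5, 6, 0, 4, 2]
  pop 7: no out-edges | ready=[] | order so far=[1, 3, 5, 6, 0, 4, 2, 7]
New canonical toposort: [1, 3, 5, 6, 0, 4, 2, 7]
Compare positions:
  Node 0: index 4 -> 4 (same)
  Node 1: index 0 -> 0 (same)
  Node 2: index 6 -> 6 (same)
  Node 3: index 1 -> 1 (same)
  Node 4: index 5 -> 5 (same)
  Node 5: index 2 -> 2 (same)
  Node 6: index 3 -> 3 (same)
  Node 7: index 7 -> 7 (same)
Nodes that changed position: none

Answer: none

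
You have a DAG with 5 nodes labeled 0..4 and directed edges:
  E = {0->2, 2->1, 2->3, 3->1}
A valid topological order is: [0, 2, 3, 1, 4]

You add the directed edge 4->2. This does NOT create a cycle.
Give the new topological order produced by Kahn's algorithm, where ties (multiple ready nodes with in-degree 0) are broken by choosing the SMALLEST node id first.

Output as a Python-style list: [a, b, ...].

Answer: [0, 4, 2, 3, 1]

Derivation:
Old toposort: [0, 2, 3, 1, 4]
Added edge: 4->2
Position of 4 (4) > position of 2 (1). Must reorder: 4 must now come before 2.
Run Kahn's algorithm (break ties by smallest node id):
  initial in-degrees: [0, 2, 2, 1, 0]
  ready (indeg=0): [0, 4]
  pop 0: indeg[2]->1 | ready=[4] | order so far=[0]
  pop 4: indeg[2]->0 | ready=[2] | order so far=[0, 4]
  pop 2: indeg[1]->1; indeg[3]->0 | ready=[3] | order so far=[0, 4, 2]
  pop 3: indeg[1]->0 | ready=[1] | order so far=[0, 4, 2, 3]
  pop 1: no out-edges | ready=[] | order so far=[0, 4, 2, 3, 1]
  Result: [0, 4, 2, 3, 1]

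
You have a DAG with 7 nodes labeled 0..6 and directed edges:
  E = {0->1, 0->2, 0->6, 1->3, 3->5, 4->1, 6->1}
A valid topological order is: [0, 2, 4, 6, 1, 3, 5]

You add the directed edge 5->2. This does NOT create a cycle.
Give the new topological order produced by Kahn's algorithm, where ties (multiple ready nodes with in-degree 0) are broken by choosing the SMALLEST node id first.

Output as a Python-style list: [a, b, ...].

Old toposort: [0, 2, 4, 6, 1, 3, 5]
Added edge: 5->2
Position of 5 (6) > position of 2 (1). Must reorder: 5 must now come before 2.
Run Kahn's algorithm (break ties by smallest node id):
  initial in-degrees: [0, 3, 2, 1, 0, 1, 1]
  ready (indeg=0): [0, 4]
  pop 0: indeg[1]->2; indeg[2]->1; indeg[6]->0 | ready=[4, 6] | order so far=[0]
  pop 4: indeg[1]->1 | ready=[6] | order so far=[0, 4]
  pop 6: indeg[1]->0 | ready=[1] | order so far=[0, 4, 6]
  pop 1: indeg[3]->0 | ready=[3] | order so far=[0, 4, 6, 1]
  pop 3: indeg[5]->0 | ready=[5] | order so far=[0, 4, 6, 1, 3]
  pop 5: indeg[2]->0 | ready=[2] | order so far=[0, 4, 6, 1, 3, 5]
  pop 2: no out-edges | ready=[] | order so far=[0, 4, 6, 1, 3, 5, 2]
  Result: [0, 4, 6, 1, 3, 5, 2]

Answer: [0, 4, 6, 1, 3, 5, 2]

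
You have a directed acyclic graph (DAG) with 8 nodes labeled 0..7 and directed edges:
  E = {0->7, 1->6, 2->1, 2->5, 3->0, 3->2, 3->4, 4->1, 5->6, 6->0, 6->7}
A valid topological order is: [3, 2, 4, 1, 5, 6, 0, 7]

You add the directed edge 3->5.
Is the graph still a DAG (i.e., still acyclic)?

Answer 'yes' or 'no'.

Given toposort: [3, 2, 4, 1, 5, 6, 0, 7]
Position of 3: index 0; position of 5: index 4
New edge 3->5: forward
Forward edge: respects the existing order. Still a DAG, same toposort still valid.
Still a DAG? yes

Answer: yes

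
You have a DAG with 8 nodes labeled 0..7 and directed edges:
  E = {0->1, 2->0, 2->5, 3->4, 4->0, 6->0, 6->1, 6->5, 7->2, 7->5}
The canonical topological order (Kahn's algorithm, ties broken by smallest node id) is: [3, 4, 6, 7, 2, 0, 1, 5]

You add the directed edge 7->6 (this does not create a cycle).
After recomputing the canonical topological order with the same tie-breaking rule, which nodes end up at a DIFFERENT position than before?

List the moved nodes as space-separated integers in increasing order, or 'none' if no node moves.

Old toposort: [3, 4, 6, 7, 2, 0, 1, 5]
Added edge 7->6
Recompute Kahn (smallest-id tiebreak):
  initial in-degrees: [3, 2, 1, 0, 1, 3, 1, 0]
  ready (indeg=0): [3, 7]
  pop 3: indeg[4]->0 | ready=[4, 7] | order so far=[3]
  pop 4: indeg[0]->2 | ready=[7] | order so far=[3, 4]
  pop 7: indeg[2]->0; indeg[5]->2; indeg[6]->0 | ready=[2, 6] | order so far=[3, 4, 7]
  pop 2: indeg[0]->1; indeg[5]->1 | ready=[6] | order so far=[3, 4, 7, 2]
  pop 6: indeg[0]->0; indeg[1]->1; indeg[5]->0 | ready=[0, 5] | order so far=[3, 4, 7, 2, 6]
  pop 0: indeg[1]->0 | ready=[1, 5] | order so far=[3, 4, 7, 2, 6, 0]
  pop 1: no out-edges | ready=[5] | order so far=[3, 4, 7, 2, 6, 0, 1]
  pop 5: no out-edges | ready=[] | order so far=[3, 4, 7, 2, 6, 0, 1, 5]
New canonical toposort: [3, 4, 7, 2, 6, 0, 1, 5]
Compare positions:
  Node 0: index 5 -> 5 (same)
  Node 1: index 6 -> 6 (same)
  Node 2: index 4 -> 3 (moved)
  Node 3: index 0 -> 0 (same)
  Node 4: index 1 -> 1 (same)
  Node 5: index 7 -> 7 (same)
  Node 6: index 2 -> 4 (moved)
  Node 7: index 3 -> 2 (moved)
Nodes that changed position: 2 6 7

Answer: 2 6 7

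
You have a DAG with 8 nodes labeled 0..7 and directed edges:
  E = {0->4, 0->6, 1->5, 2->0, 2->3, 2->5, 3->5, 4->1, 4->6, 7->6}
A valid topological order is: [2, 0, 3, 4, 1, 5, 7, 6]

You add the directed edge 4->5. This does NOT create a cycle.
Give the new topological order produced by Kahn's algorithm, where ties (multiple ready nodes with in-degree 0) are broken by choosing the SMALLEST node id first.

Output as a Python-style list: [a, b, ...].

Answer: [2, 0, 3, 4, 1, 5, 7, 6]

Derivation:
Old toposort: [2, 0, 3, 4, 1, 5, 7, 6]
Added edge: 4->5
Position of 4 (3) < position of 5 (5). Old order still valid.
Run Kahn's algorithm (break ties by smallest node id):
  initial in-degrees: [1, 1, 0, 1, 1, 4, 3, 0]
  ready (indeg=0): [2, 7]
  pop 2: indeg[0]->0; indeg[3]->0; indeg[5]->3 | ready=[0, 3, 7] | order so far=[2]
  pop 0: indeg[4]->0; indeg[6]->2 | ready=[3, 4, 7] | order so far=[2, 0]
  pop 3: indeg[5]->2 | ready=[4, 7] | order so far=[2, 0, 3]
  pop 4: indeg[1]->0; indeg[5]->1; indeg[6]->1 | ready=[1, 7] | order so far=[2, 0, 3, 4]
  pop 1: indeg[5]->0 | ready=[5, 7] | order so far=[2, 0, 3, 4, 1]
  pop 5: no out-edges | ready=[7] | order so far=[2, 0, 3, 4, 1, 5]
  pop 7: indeg[6]->0 | ready=[6] | order so far=[2, 0, 3, 4, 1, 5, 7]
  pop 6: no out-edges | ready=[] | order so far=[2, 0, 3, 4, 1, 5, 7, 6]
  Result: [2, 0, 3, 4, 1, 5, 7, 6]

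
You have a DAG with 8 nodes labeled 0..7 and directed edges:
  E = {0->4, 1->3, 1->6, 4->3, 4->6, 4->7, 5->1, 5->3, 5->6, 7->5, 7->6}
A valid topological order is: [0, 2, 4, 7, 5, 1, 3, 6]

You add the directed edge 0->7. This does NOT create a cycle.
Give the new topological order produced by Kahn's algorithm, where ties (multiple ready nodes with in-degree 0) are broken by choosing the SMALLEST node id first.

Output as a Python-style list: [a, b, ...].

Answer: [0, 2, 4, 7, 5, 1, 3, 6]

Derivation:
Old toposort: [0, 2, 4, 7, 5, 1, 3, 6]
Added edge: 0->7
Position of 0 (0) < position of 7 (3). Old order still valid.
Run Kahn's algorithm (break ties by smallest node id):
  initial in-degrees: [0, 1, 0, 3, 1, 1, 4, 2]
  ready (indeg=0): [0, 2]
  pop 0: indeg[4]->0; indeg[7]->1 | ready=[2, 4] | order so far=[0]
  pop 2: no out-edges | ready=[4] | order so far=[0, 2]
  pop 4: indeg[3]->2; indeg[6]->3; indeg[7]->0 | ready=[7] | order so far=[0, 2, 4]
  pop 7: indeg[5]->0; indeg[6]->2 | ready=[5] | order so far=[0, 2, 4, 7]
  pop 5: indeg[1]->0; indeg[3]->1; indeg[6]->1 | ready=[1] | order so far=[0, 2, 4, 7, 5]
  pop 1: indeg[3]->0; indeg[6]->0 | ready=[3, 6] | order so far=[0, 2, 4, 7, 5, 1]
  pop 3: no out-edges | ready=[6] | order so far=[0, 2, 4, 7, 5, 1, 3]
  pop 6: no out-edges | ready=[] | order so far=[0, 2, 4, 7, 5, 1, 3, 6]
  Result: [0, 2, 4, 7, 5, 1, 3, 6]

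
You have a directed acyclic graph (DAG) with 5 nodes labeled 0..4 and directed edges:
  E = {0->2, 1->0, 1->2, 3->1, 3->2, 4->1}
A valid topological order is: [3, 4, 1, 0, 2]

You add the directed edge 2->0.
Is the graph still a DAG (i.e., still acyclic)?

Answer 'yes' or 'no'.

Given toposort: [3, 4, 1, 0, 2]
Position of 2: index 4; position of 0: index 3
New edge 2->0: backward (u after v in old order)
Backward edge: old toposort is now invalid. Check if this creates a cycle.
Does 0 already reach 2? Reachable from 0: [0, 2]. YES -> cycle!
Still a DAG? no

Answer: no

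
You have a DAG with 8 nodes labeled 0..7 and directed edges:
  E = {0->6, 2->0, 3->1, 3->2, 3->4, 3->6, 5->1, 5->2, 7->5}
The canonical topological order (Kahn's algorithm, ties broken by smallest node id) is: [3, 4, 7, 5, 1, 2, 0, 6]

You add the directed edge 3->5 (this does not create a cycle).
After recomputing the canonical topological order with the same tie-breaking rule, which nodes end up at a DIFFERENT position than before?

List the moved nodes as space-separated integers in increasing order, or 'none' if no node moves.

Old toposort: [3, 4, 7, 5, 1, 2, 0, 6]
Added edge 3->5
Recompute Kahn (smallest-id tiebreak):
  initial in-degrees: [1, 2, 2, 0, 1, 2, 2, 0]
  ready (indeg=0): [3, 7]
  pop 3: indeg[1]->1; indeg[2]->1; indeg[4]->0; indeg[5]->1; indeg[6]->1 | ready=[4, 7] | order so far=[3]
  pop 4: no out-edges | ready=[7] | order so far=[3, 4]
  pop 7: indeg[5]->0 | ready=[5] | order so far=[3, 4, 7]
  pop 5: indeg[1]->0; indeg[2]->0 | ready=[1, 2] | order so far=[3, 4, 7, 5]
  pop 1: no out-edges | ready=[2] | order so far=[3, 4, 7, 5, 1]
  pop 2: indeg[0]->0 | ready=[0] | order so far=[3, 4, 7, 5, 1, 2]
  pop 0: indeg[6]->0 | ready=[6] | order so far=[3, 4, 7, 5, 1, 2, 0]
  pop 6: no out-edges | ready=[] | order so far=[3, 4, 7, 5, 1, 2, 0, 6]
New canonical toposort: [3, 4, 7, 5, 1, 2, 0, 6]
Compare positions:
  Node 0: index 6 -> 6 (same)
  Node 1: index 4 -> 4 (same)
  Node 2: index 5 -> 5 (same)
  Node 3: index 0 -> 0 (same)
  Node 4: index 1 -> 1 (same)
  Node 5: index 3 -> 3 (same)
  Node 6: index 7 -> 7 (same)
  Node 7: index 2 -> 2 (same)
Nodes that changed position: none

Answer: none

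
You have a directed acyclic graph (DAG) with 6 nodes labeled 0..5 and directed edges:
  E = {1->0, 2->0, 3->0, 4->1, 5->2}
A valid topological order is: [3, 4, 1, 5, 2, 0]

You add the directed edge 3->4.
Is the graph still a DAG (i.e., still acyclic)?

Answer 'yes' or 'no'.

Given toposort: [3, 4, 1, 5, 2, 0]
Position of 3: index 0; position of 4: index 1
New edge 3->4: forward
Forward edge: respects the existing order. Still a DAG, same toposort still valid.
Still a DAG? yes

Answer: yes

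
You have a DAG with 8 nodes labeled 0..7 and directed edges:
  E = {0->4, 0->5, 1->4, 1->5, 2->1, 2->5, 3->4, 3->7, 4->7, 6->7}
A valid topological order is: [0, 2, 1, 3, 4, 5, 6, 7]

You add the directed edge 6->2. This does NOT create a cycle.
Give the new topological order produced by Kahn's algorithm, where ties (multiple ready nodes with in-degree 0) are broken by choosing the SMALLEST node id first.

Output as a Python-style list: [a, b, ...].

Old toposort: [0, 2, 1, 3, 4, 5, 6, 7]
Added edge: 6->2
Position of 6 (6) > position of 2 (1). Must reorder: 6 must now come before 2.
Run Kahn's algorithm (break ties by smallest node id):
  initial in-degrees: [0, 1, 1, 0, 3, 3, 0, 3]
  ready (indeg=0): [0, 3, 6]
  pop 0: indeg[4]->2; indeg[5]->2 | ready=[3, 6] | order so far=[0]
  pop 3: indeg[4]->1; indeg[7]->2 | ready=[6] | order so far=[0, 3]
  pop 6: indeg[2]->0; indeg[7]->1 | ready=[2] | order so far=[0, 3, 6]
  pop 2: indeg[1]->0; indeg[5]->1 | ready=[1] | order so far=[0, 3, 6, 2]
  pop 1: indeg[4]->0; indeg[5]->0 | ready=[4, 5] | order so far=[0, 3, 6, 2, 1]
  pop 4: indeg[7]->0 | ready=[5, 7] | order so far=[0, 3, 6, 2, 1, 4]
  pop 5: no out-edges | ready=[7] | order so far=[0, 3, 6, 2, 1, 4, 5]
  pop 7: no out-edges | ready=[] | order so far=[0, 3, 6, 2, 1, 4, 5, 7]
  Result: [0, 3, 6, 2, 1, 4, 5, 7]

Answer: [0, 3, 6, 2, 1, 4, 5, 7]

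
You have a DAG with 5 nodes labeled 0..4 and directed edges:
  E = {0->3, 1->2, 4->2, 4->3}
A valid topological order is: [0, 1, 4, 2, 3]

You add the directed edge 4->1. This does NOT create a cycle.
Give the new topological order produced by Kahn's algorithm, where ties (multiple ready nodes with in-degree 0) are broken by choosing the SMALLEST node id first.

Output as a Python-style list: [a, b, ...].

Answer: [0, 4, 1, 2, 3]

Derivation:
Old toposort: [0, 1, 4, 2, 3]
Added edge: 4->1
Position of 4 (2) > position of 1 (1). Must reorder: 4 must now come before 1.
Run Kahn's algorithm (break ties by smallest node id):
  initial in-degrees: [0, 1, 2, 2, 0]
  ready (indeg=0): [0, 4]
  pop 0: indeg[3]->1 | ready=[4] | order so far=[0]
  pop 4: indeg[1]->0; indeg[2]->1; indeg[3]->0 | ready=[1, 3] | order so far=[0, 4]
  pop 1: indeg[2]->0 | ready=[2, 3] | order so far=[0, 4, 1]
  pop 2: no out-edges | ready=[3] | order so far=[0, 4, 1, 2]
  pop 3: no out-edges | ready=[] | order so far=[0, 4, 1, 2, 3]
  Result: [0, 4, 1, 2, 3]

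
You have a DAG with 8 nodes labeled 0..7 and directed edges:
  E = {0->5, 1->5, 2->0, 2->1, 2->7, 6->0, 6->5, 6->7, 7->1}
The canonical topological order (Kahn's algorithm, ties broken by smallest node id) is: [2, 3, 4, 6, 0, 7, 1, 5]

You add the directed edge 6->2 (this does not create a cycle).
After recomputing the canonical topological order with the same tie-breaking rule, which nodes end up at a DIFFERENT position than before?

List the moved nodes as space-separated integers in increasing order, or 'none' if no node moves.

Answer: 2 3 4 6

Derivation:
Old toposort: [2, 3, 4, 6, 0, 7, 1, 5]
Added edge 6->2
Recompute Kahn (smallest-id tiebreak):
  initial in-degrees: [2, 2, 1, 0, 0, 3, 0, 2]
  ready (indeg=0): [3, 4, 6]
  pop 3: no out-edges | ready=[4, 6] | order so far=[3]
  pop 4: no out-edges | ready=[6] | order so far=[3, 4]
  pop 6: indeg[0]->1; indeg[2]->0; indeg[5]->2; indeg[7]->1 | ready=[2] | order so far=[3, 4, 6]
  pop 2: indeg[0]->0; indeg[1]->1; indeg[7]->0 | ready=[0, 7] | order so far=[3, 4, 6, 2]
  pop 0: indeg[5]->1 | ready=[7] | order so far=[3, 4, 6, 2, 0]
  pop 7: indeg[1]->0 | ready=[1] | order so far=[3, 4, 6, 2, 0, 7]
  pop 1: indeg[5]->0 | ready=[5] | order so far=[3, 4, 6, 2, 0, 7, 1]
  pop 5: no out-edges | ready=[] | order so far=[3, 4, 6, 2, 0, 7, 1, 5]
New canonical toposort: [3, 4, 6, 2, 0, 7, 1, 5]
Compare positions:
  Node 0: index 4 -> 4 (same)
  Node 1: index 6 -> 6 (same)
  Node 2: index 0 -> 3 (moved)
  Node 3: index 1 -> 0 (moved)
  Node 4: index 2 -> 1 (moved)
  Node 5: index 7 -> 7 (same)
  Node 6: index 3 -> 2 (moved)
  Node 7: index 5 -> 5 (same)
Nodes that changed position: 2 3 4 6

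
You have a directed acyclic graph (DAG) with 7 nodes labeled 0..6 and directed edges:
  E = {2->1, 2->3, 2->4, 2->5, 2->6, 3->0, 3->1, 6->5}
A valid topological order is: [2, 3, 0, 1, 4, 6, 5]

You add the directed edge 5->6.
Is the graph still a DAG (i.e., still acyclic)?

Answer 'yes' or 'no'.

Given toposort: [2, 3, 0, 1, 4, 6, 5]
Position of 5: index 6; position of 6: index 5
New edge 5->6: backward (u after v in old order)
Backward edge: old toposort is now invalid. Check if this creates a cycle.
Does 6 already reach 5? Reachable from 6: [5, 6]. YES -> cycle!
Still a DAG? no

Answer: no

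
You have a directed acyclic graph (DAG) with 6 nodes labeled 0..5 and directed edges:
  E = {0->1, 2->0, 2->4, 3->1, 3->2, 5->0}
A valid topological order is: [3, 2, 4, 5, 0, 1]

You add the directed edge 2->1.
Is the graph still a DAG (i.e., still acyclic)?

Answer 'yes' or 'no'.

Answer: yes

Derivation:
Given toposort: [3, 2, 4, 5, 0, 1]
Position of 2: index 1; position of 1: index 5
New edge 2->1: forward
Forward edge: respects the existing order. Still a DAG, same toposort still valid.
Still a DAG? yes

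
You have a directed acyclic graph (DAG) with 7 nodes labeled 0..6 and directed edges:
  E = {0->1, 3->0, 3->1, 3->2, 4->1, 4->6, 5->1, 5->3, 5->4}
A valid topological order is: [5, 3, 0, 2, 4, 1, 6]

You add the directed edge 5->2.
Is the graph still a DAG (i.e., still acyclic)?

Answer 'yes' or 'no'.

Given toposort: [5, 3, 0, 2, 4, 1, 6]
Position of 5: index 0; position of 2: index 3
New edge 5->2: forward
Forward edge: respects the existing order. Still a DAG, same toposort still valid.
Still a DAG? yes

Answer: yes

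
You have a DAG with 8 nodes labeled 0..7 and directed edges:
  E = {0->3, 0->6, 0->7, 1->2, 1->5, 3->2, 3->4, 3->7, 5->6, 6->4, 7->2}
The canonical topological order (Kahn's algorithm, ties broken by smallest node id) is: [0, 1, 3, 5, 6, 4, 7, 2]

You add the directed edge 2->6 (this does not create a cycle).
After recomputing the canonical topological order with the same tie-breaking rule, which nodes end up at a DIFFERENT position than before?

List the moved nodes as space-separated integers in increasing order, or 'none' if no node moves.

Answer: 2 4 6 7

Derivation:
Old toposort: [0, 1, 3, 5, 6, 4, 7, 2]
Added edge 2->6
Recompute Kahn (smallest-id tiebreak):
  initial in-degrees: [0, 0, 3, 1, 2, 1, 3, 2]
  ready (indeg=0): [0, 1]
  pop 0: indeg[3]->0; indeg[6]->2; indeg[7]->1 | ready=[1, 3] | order so far=[0]
  pop 1: indeg[2]->2; indeg[5]->0 | ready=[3, 5] | order so far=[0, 1]
  pop 3: indeg[2]->1; indeg[4]->1; indeg[7]->0 | ready=[5, 7] | order so far=[0, 1, 3]
  pop 5: indeg[6]->1 | ready=[7] | order so far=[0, 1, 3, 5]
  pop 7: indeg[2]->0 | ready=[2] | order so far=[0, 1, 3, 5, 7]
  pop 2: indeg[6]->0 | ready=[6] | order so far=[0, 1, 3, 5, 7, 2]
  pop 6: indeg[4]->0 | ready=[4] | order so far=[0, 1, 3, 5, 7, 2, 6]
  pop 4: no out-edges | ready=[] | order so far=[0, 1, 3, 5, 7, 2, 6, 4]
New canonical toposort: [0, 1, 3, 5, 7, 2, 6, 4]
Compare positions:
  Node 0: index 0 -> 0 (same)
  Node 1: index 1 -> 1 (same)
  Node 2: index 7 -> 5 (moved)
  Node 3: index 2 -> 2 (same)
  Node 4: index 5 -> 7 (moved)
  Node 5: index 3 -> 3 (same)
  Node 6: index 4 -> 6 (moved)
  Node 7: index 6 -> 4 (moved)
Nodes that changed position: 2 4 6 7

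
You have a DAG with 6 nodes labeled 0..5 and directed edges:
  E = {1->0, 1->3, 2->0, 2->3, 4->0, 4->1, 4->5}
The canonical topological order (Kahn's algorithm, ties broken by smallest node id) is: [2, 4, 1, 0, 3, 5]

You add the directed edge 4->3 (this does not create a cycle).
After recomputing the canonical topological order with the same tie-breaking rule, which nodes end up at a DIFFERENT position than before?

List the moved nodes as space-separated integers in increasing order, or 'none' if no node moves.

Old toposort: [2, 4, 1, 0, 3, 5]
Added edge 4->3
Recompute Kahn (smallest-id tiebreak):
  initial in-degrees: [3, 1, 0, 3, 0, 1]
  ready (indeg=0): [2, 4]
  pop 2: indeg[0]->2; indeg[3]->2 | ready=[4] | order so far=[2]
  pop 4: indeg[0]->1; indeg[1]->0; indeg[3]->1; indeg[5]->0 | ready=[1, 5] | order so far=[2, 4]
  pop 1: indeg[0]->0; indeg[3]->0 | ready=[0, 3, 5] | order so far=[2, 4, 1]
  pop 0: no out-edges | ready=[3, 5] | order so far=[2, 4, 1, 0]
  pop 3: no out-edges | ready=[5] | order so far=[2, 4, 1, 0, 3]
  pop 5: no out-edges | ready=[] | order so far=[2, 4, 1, 0, 3, 5]
New canonical toposort: [2, 4, 1, 0, 3, 5]
Compare positions:
  Node 0: index 3 -> 3 (same)
  Node 1: index 2 -> 2 (same)
  Node 2: index 0 -> 0 (same)
  Node 3: index 4 -> 4 (same)
  Node 4: index 1 -> 1 (same)
  Node 5: index 5 -> 5 (same)
Nodes that changed position: none

Answer: none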